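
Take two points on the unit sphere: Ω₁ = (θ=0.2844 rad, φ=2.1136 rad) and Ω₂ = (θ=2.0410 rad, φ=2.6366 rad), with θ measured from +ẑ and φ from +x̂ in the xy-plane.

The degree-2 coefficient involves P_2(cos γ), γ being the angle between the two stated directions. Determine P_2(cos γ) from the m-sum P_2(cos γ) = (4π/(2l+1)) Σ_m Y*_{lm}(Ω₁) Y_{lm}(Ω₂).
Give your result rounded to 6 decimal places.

-0.428601

Expand P_2 via completeness: Σ_{m} conj(Y_{2,m}) at Ω₁ times Y_{2,m} at Ω₂ —
  [-2]  conj(Y_{2,-2})(Ω₁) = (-0.014182, -0.026900) ; Y_{2,-2}(Ω₂) = (0.163276, 0.259961) ; Δ = (0.004677, -0.008079)
  [-1]  conj(Y_{2,-1})(Ω₁) = (-0.107469, 0.178150) ; Y_{2,-1}(Ω₂) = (0.273083, 0.150961) ; Δ = (-0.056242, 0.032426)
  [+0]  conj(Y_{2,0})(Ω₁) = (0.556295, -0.000000) ; Y_{2,0}(Ω₂) = (-0.121170, 0.000000) ; Δ = (-0.067406, 0.000000)
  [+1]  conj(Y_{2,1})(Ω₁) = (0.107469, 0.178150) ; Y_{2,1}(Ω₂) = (-0.273083, 0.150961) ; Δ = (-0.056242, -0.032426)
  [+2]  conj(Y_{2,2})(Ω₁) = (-0.014182, 0.026900) ; Y_{2,2}(Ω₂) = (0.163276, -0.259961) ; Δ = (0.004677, 0.008079)
Total Σ_m = (-0.170535, -0.000000). Multiply by 2.513274: (-0.428601, -0.000000). P_2(cos γ) = -0.428601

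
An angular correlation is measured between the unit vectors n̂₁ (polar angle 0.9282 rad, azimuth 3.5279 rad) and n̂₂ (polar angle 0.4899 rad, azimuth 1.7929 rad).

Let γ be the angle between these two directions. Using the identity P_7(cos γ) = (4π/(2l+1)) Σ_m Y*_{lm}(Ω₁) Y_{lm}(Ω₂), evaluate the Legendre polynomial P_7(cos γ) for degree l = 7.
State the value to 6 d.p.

Expand P_7 via completeness: Σ_{m} conj(Y_{7,m}) at Ω₁ times Y_{7,m} at Ω₂ —
  term(m=-7) = (0.000246, -0.000110)   from Y*(Ω₁)=(0.095443, -0.044635), Y(Ω₂)=(0.002553, 0.000041)
  term(m=-6) = (-0.002923, -0.004407)   from Y*(Ω₁)=(-0.200528, 0.216530), Y(Ω₂)=(-0.004227, 0.017412)
  term(m=-5) = (-0.025007, 0.023286)   from Y*(Ω₁)=(0.156225, -0.414118), Y(Ω₂)=(-0.069168, -0.034293)
  term(m=-4) = (0.053961, 0.041605)   from Y*(Ω₁)=(0.007705, 0.301311), Y(Ω₂)=(0.142565, -0.175442)
  term(m=-3) = (-0.026771, 0.049876)   from Y*(Ω₁)=(0.051334, 0.117507), Y(Ω₂)=(0.272852, 0.347022)
  term(m=-2) = (0.169045, 0.057602)   from Y*(Ω₁)=(-0.260799, -0.254215), Y(Ω₂)=(-0.442774, 0.210730)
  term(m=-1) = (0.000310, -0.001870)   from Y*(Ω₁)=(0.023171, 0.009424), Y(Ω₂)=(-0.016690, -0.073903)
  term(m=+0) = (-0.156412, 0.000000)   from Y*(Ω₁)=(0.352632, -0.000000), Y(Ω₂)=(-0.443555, 0.000000)
  term(m=+1) = (0.000310, 0.001870)   from Y*(Ω₁)=(-0.023171, 0.009424), Y(Ω₂)=(0.016690, -0.073903)
  term(m=+2) = (0.169045, -0.057602)   from Y*(Ω₁)=(-0.260799, 0.254215), Y(Ω₂)=(-0.442774, -0.210730)
  term(m=+3) = (-0.026771, -0.049876)   from Y*(Ω₁)=(-0.051334, 0.117507), Y(Ω₂)=(-0.272852, 0.347022)
  term(m=+4) = (0.053961, -0.041605)   from Y*(Ω₁)=(0.007705, -0.301311), Y(Ω₂)=(0.142565, 0.175442)
  term(m=+5) = (-0.025007, -0.023286)   from Y*(Ω₁)=(-0.156225, -0.414118), Y(Ω₂)=(0.069168, -0.034293)
  term(m=+6) = (-0.002923, 0.004407)   from Y*(Ω₁)=(-0.200528, -0.216530), Y(Ω₂)=(-0.004227, -0.017412)
  term(m=+7) = (0.000246, 0.000110)   from Y*(Ω₁)=(-0.095443, -0.044635), Y(Ω₂)=(-0.002553, 0.000041)
Σ over m = (0.181311, 0.000000); ×(4π/15) → (0.151895, 0.000000). Real part: 0.151895

0.151895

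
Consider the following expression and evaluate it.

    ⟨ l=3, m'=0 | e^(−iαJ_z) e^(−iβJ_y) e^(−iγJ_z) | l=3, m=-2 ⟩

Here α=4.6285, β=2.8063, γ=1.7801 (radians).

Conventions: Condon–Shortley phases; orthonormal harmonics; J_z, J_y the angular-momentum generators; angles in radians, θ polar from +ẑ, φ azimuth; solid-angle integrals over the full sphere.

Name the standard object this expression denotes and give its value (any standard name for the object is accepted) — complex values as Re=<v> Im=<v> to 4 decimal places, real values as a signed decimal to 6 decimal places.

Wigner D-matrix element, Re=0.1279 Im=0.0569

This is a Wigner D-matrix element — the rotation-matrix element ⟨l m'| R(α,β,γ) |l m⟩ in the angular-momentum basis.
D^3_{0,-2}(4.6285,2.8063,1.7801) = e^{-i·0·4.6285}·d^3_{0,-2}(2.8063)·e^{-i·-2·1.7801}. Compute d first:
c=cos(2.806300/2)=0.166862, s=sin(2.806300/2)=0.985980; N=√[6·6·1·120]=65.726707
Admissible k: 0..1 (factorial args all ≥0)
  k=0: (−1)^2·65.7267/(12)·0.1669^4·0.9860^2 = +0.004128
  k=1: (−1)^3·65.7267/(12)·0.1669^2·0.9860^4 = -0.144128
d^3_{0,-2}(2.8063) = +0.004128 -0.144128 = -0.140000
Attach z-rotation phases: D = e^{-i(0)(4.6285)}·(-0.140000)·e^{-i(-2)(1.7801)} = +0.127912+0.056909i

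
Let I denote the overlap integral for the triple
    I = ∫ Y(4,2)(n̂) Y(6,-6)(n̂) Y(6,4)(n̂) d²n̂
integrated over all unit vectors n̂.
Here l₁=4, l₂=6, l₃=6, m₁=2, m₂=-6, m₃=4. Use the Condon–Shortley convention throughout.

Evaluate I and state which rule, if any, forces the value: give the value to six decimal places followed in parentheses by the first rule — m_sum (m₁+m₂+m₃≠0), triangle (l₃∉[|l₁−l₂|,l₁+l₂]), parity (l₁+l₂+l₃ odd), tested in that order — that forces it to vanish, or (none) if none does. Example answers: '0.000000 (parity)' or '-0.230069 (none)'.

Rules hold: Σm=0, L=16 even, 2≤6≤10.
N = 9·13·13 = 1521
Δ = 4!·4!·8!/17! = 1/15315300
Racah Σ t=0..4: t=0:+1/829440 t=1:−1/25920 t=2:+1/9216 t=3:−1/25920 t=4:+1/829440 = 7/207360
⇒ 3j(4 6 6; 0 0 0)² = 28/2431, sgn +1
Racah Σ t=0..0: t=0:+1/3870720 = 1/3870720
⇒ 3j(4 6 6; 2 -6 4)² = 135/6188, sgn +1
4πI² = N·(3j₀)²·(3jₘ)² = 1215/3179
I = +1·√(0.382196/4π) = 0.17439657
No selection rule forces the value: the integral is nonzero (none).

0.174397 (none)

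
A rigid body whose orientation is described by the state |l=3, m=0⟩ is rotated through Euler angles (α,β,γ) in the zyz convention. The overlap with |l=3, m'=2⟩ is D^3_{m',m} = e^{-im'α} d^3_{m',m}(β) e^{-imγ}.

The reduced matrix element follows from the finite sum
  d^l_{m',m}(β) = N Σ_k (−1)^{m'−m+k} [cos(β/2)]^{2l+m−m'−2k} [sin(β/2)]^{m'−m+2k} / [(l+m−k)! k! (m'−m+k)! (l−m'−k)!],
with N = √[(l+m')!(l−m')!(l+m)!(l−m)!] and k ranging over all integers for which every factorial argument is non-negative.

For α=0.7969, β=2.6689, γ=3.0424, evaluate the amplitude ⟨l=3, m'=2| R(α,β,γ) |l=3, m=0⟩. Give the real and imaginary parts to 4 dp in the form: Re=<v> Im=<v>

Re=0.0058 Im=0.2526

First d^3_{2,0}(β=2.6689), then the phase factors e^{-i(2)α} and e^{-i(0)γ}:
c=cos(2.668900/2)=0.234152, s=sin(2.668900/2)=0.972200; N=√[120·1·6·6]=65.726707
k∈{0,1} keeps every argument non-negative
  k=0: (−1)^2·65.7267/(12)·0.2342^4·0.9722^2 = +0.015562
  k=1: (−1)^3·65.7267/(12)·0.2342^2·0.9722^4 = -0.268274
d^3_{2,0}(2.6689) = +0.015562 -0.268274 = -0.252712
Attach z-rotation phases: D = e^{-i(2)(0.7969)}·(-0.252712)·e^{-i(0)(3.0424)} = +0.005813+0.252646i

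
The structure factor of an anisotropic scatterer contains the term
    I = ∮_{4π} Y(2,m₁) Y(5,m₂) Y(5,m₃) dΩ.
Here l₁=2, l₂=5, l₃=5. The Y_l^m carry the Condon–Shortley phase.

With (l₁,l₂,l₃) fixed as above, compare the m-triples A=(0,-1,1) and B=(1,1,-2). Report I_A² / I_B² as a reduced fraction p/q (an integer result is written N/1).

27/14

Same 2,5,5: normalisation and zero-m 3j drop out of the ratio.
A: Δ: 2! 2! 8! / 13! → 1/38610; sum: t=0:+1/2304 t=1:−1/720 t=2:+1/5760 = -1/1280; 3j²(2 5 5; 0 -1 1) = Δ·Π!·Σ² = 27/1430  (sign -1)
B: Δ: 2! 2! 8! / 13! → 1/38610; sum: t=0:+1/2880 t=1:−1/1440 = -1/2880; 3j²(2 5 5; 1 1 -2) = Δ·Π!·Σ² = 7/715  (sign +1)
I_A²/I_B² = (27/1430)/(7/715) = 27/14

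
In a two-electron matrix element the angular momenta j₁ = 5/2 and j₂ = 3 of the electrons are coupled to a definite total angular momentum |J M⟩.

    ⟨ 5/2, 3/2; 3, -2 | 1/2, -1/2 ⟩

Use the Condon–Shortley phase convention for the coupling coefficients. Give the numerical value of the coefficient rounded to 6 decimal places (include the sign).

√[2·5!0!1!/7! · 4!1!1!5!0!1!] = √(960/7)
  +(−1)^1/∏(1,4,0,0,0,1)! = -1/24  (running -1/24)
⟨..|..⟩ = √(960/7)·(-1/24) = -0.487950

-0.487950  (= −√(5/21))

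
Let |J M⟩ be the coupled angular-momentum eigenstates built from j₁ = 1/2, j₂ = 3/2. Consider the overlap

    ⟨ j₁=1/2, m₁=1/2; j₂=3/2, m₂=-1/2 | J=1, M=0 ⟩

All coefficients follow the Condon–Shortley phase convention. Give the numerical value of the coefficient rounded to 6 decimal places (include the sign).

√[3·1!0!2!/4! · 1!0!1!2!1!1!] = √(1/2)
  +(−1)^0/∏(0,1,0,1,0,1)! = 1  (running 1)
⟨..|..⟩ = √(1/2)·(1) = +0.707107

+√(1/2) = +0.707107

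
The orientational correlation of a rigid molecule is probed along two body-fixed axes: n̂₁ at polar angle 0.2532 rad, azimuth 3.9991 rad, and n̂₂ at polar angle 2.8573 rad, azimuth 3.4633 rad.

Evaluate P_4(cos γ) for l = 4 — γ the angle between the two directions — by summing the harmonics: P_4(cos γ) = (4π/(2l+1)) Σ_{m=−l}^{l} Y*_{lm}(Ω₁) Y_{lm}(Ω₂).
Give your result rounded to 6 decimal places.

Term-by-term m-sum for l=4 (normalisation 4π/9 = 1.396263):
  m=-4: Y*=(-0.001671, -0.000496)  Y=(0.000767, -0.002629)  product (-0.000003, 0.000004)
  m=-3: Y*=(0.016046, -0.010264)  Y=(0.015092, -0.021794)  product (0.000018, -0.000505)
  m=-2: Y*=(-0.016776, 0.115519)  Y=(0.114732, -0.086034)  product (0.008014, 0.014697)
  m=-1: Y*=(-0.267310, -0.308935)  Y=(0.416783, -0.138908)  product (-0.154324, -0.091627)
  m=+0: Y*=(0.595334, -0.000000)  Y=(0.536320, 0.000000)  product (0.319289, 0.000000)
  m=+1: Y*=(0.267310, -0.308935)  Y=(-0.416783, -0.138908)  product (-0.154324, 0.091627)
  m=+2: Y*=(-0.016776, -0.115519)  Y=(0.114732, 0.086034)  product (0.008014, -0.014697)
  m=+3: Y*=(-0.016046, -0.010264)  Y=(-0.015092, -0.021794)  product (0.000018, 0.000505)
  m=+4: Y*=(-0.001671, 0.000496)  Y=(0.000767, 0.002629)  product (-0.000003, -0.000004)
Σ over m = (0.026701, 0.000000); ×(4π/9) → (0.037282, 0.000000). Real part: 0.037282

0.037282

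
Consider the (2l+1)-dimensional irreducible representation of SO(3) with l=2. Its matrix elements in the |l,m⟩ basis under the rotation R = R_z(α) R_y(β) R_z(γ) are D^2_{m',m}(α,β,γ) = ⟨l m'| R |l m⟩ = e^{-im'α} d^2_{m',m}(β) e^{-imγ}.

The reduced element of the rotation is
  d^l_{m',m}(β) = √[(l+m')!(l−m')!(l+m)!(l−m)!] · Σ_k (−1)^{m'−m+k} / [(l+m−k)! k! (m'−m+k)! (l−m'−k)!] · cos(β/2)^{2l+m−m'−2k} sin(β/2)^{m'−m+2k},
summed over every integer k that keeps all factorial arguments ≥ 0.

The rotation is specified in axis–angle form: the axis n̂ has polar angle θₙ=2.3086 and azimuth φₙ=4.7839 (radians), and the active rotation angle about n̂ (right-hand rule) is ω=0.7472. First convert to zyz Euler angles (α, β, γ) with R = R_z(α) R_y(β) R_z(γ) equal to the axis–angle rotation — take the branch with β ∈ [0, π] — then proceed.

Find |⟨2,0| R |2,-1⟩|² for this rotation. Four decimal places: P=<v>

Axis–angle → zyz. n̂ = (sinθₙcosφₙ, sinθₙsinφₙ, cosθₙ) = (+0.052869, -0.738057, -0.672664), ω = 0.7472.
R = I cosω + sinω [n̂]ₓ + (1−cosω) n̂n̂ᵀ gives
  R = [+0.734339, +0.446739, -0.511048; -0.467529, +0.878713, +0.096331; +0.492100, +0.168190, +0.854137]
β = atan2(√(R₁₃²+R₂₃²), R₃₃) = 0.546907; α = atan2(R₂₃, R₁₃) mod 2π = 2.955281; γ = atan2(R₃₂, −R₃₁) mod 2π = 2.812259
First d^2_{0,-1}(β=0.5469), then the phase factors e^{-i(0)α} and e^{-i(-1)γ}:
c=cos(0.546907/2)=0.962844, s=sin(0.546907/2)=0.270058; N=√[2·2·1·6]=4.898979
k: max(0,(-1)−(0))=0 … min(2+(-1),2−(0))=1
  k=0: (−1)^1·4.8990/(2)·0.9628^3·0.2701^1 = -0.590474
  k=1: (−1)^2·4.8990/(2)·0.9628^1·0.2701^3 = +0.046452
d^2_{0,-1}(0.5469) = -0.590474 +0.046452 = -0.544022
|D^2_{0,-1}|² = |d^2_{0,-1}(β)|² = (-0.544022)² = 0.295960 (the z-rotation phases have unit modulus)

P=0.2960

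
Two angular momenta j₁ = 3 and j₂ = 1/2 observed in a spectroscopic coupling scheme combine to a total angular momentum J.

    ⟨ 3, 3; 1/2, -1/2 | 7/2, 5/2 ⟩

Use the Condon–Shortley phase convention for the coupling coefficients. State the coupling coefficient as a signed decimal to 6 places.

+√(1/7) ≈ +0.377964

triangle: 0!*6!*1!/8! = 720/40320
(j±m)!: 6!*0!*0!*1!*6!*1! = 518400
prefactor² = (2J+1)*Δ*N² = 518400/7
  k=0: +1/(0!*0!*0!*0!*6!*1!) = 1/720
Σ = 1/720  ⇒  CG² = 518400/7*(1/720)² = 1/7
CG = +√(1/7) = +0.377964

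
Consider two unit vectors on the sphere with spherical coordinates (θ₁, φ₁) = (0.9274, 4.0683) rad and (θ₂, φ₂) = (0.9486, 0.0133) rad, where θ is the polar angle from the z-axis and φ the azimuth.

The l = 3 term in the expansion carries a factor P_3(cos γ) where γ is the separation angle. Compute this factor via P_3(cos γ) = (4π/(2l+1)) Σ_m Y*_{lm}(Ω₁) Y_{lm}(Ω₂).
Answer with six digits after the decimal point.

0.071160

Addition theorem: P_3(cos γ) = (4π/7) Σ_m Y*_{lm}(Ω₁) Y_{lm}(Ω₂), m = −3…3:
  m=-3: Y*=(0.199861, -0.075564)  Y=(0.223694, -0.008930)  product (0.044033, -0.018688)
  m=-2: Y*=(-0.109443, 0.376880)  Y=(0.393170, -0.010461)  product (-0.039087, 0.149323)
  m=-1: Y*=(-0.124130, -0.165304)  Y=(0.183396, -0.002439)  product (-0.023168, -0.030013)
  m=+0: Y*=(-0.268762, -0.000000)  Y=(-0.283091, 0.000000)  product (0.076084, 0.000000)
  m=+1: Y*=(0.124130, -0.165304)  Y=(-0.183396, -0.002439)  product (-0.023168, 0.030013)
  m=+2: Y*=(-0.109443, -0.376880)  Y=(0.393170, 0.010461)  product (-0.039087, -0.149323)
  m=+3: Y*=(-0.199861, -0.075564)  Y=(-0.223694, -0.008930)  product (0.044033, 0.018688)
Accumulated sum (0.039639, -0.000000); after 4π/(2l+1) scaling, (0.071160, -0.000000) ⇒ P_3 = 0.071160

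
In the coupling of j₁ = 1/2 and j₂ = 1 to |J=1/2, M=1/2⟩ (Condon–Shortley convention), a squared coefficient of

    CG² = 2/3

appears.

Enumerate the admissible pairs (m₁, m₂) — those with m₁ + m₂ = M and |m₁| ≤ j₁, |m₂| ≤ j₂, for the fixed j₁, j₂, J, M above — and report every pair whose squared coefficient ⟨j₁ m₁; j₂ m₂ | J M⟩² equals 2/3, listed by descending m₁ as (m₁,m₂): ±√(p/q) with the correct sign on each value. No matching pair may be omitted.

(-1/2,1): −√(2/3)

Admissible pairs with m₁+m₂ = M = 1/2: (-1/2,1), (1/2,0)
  (m₁,m₂)=(1/2,0): CG² = 1/3, CG = +√(1/3)
  (m₁,m₂)=(-1/2,1): CG² = 2/3, CG = −√(2/3)   ← matches the target
Pairs with CG² = 2/3: (-1/2,1): −√(2/3)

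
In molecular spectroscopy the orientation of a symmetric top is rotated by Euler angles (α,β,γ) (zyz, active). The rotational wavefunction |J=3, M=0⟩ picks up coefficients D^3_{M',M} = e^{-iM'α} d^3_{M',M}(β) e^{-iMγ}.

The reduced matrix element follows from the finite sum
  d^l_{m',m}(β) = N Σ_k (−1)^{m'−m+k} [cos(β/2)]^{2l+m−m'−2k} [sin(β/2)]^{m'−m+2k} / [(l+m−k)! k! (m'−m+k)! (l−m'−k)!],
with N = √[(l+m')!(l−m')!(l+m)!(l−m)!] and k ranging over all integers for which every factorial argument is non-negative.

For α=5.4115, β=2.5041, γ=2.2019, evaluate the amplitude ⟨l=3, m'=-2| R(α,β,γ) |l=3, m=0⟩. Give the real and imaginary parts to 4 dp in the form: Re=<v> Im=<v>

Re=0.0669 Im=0.3840

Split into d^3_{-2,0}(β=2.5041) × two z-phases.
With c≡cos(β/2)=0.313376 and s≡sin(β/2)=0.949629, N=[1·120·6·6]^{1/2}=65.726707
k: max(0,(0)−(-2))=2 … min(3+(0),3−(-2))=3
  k=2: (−1)^0·65.7267/(12)·0.3134^4·0.9496^2 = +0.047636
  k=3: (−1)^1·65.7267/(12)·0.3134^2·0.9496^4 = -0.437430
d^3_{-2,0}(2.5041) = +0.047636 -0.437430 = -0.389794
Attach z-rotation phases: D = e^{-i(-2)(5.4115)}·(-0.389794)·e^{-i(0)(2.2019)} = +0.066935+0.384004i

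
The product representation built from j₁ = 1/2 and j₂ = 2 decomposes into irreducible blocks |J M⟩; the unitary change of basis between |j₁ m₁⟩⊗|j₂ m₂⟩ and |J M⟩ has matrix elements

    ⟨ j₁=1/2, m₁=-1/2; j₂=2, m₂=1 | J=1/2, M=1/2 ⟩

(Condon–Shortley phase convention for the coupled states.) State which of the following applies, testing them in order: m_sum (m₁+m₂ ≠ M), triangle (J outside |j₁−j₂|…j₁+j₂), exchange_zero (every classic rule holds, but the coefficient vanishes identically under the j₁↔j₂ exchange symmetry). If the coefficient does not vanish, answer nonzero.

m-sum: m₁+m₂ = -1/2+1 = 1/2, M = 1/2  ✓
triangle: need |j₁−j₂| ≤ J ≤ j₁+j₂, i.e. J ∈ [3/2, 5/2]; J = 1/2 is outside ✗ ⇒ coefficient is 0

triangle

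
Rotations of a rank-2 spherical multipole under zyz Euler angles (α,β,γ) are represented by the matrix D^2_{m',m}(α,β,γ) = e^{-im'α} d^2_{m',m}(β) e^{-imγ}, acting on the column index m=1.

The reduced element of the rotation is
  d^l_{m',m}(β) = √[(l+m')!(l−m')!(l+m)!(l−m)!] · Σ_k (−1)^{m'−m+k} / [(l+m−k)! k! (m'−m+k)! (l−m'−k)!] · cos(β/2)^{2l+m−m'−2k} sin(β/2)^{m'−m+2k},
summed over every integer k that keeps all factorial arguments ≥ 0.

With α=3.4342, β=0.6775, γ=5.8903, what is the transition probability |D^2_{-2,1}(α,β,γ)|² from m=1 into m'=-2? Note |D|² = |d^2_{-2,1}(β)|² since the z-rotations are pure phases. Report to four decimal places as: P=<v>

Split into d^2_{-2,1}(β=0.6775) × two z-phases.
With c≡cos(β/2)=0.943171 and s≡sin(β/2)=0.332308, N=[1·24·6·1]^{1/2}=12.000000
k∈{3} keeps every argument non-negative
  k=3: (−1)^0·12.0000/(6)·0.9432^1·0.3323^3 = +0.069222
d^2_{-2,1}(0.6775) = +0.069222
|D^2_{-2,1}|² = |d^2_{-2,1}(β)|² = (+0.069222)² = 0.004792 (the z-rotation phases have unit modulus)

P=0.0048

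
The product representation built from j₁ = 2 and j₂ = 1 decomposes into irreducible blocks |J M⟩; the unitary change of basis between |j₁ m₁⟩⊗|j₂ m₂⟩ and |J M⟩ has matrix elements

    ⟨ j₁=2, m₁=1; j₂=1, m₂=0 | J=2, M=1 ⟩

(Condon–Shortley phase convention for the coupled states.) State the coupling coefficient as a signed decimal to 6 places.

√[5·1!3!1!/6! · 3!1!1!1!3!1!] = √(3/2)
  +(−1)^0/∏(0,1,1,1,2,0)! = 1/2  (running 1/2)
  +(−1)^1/∏(1,0,0,0,3,1)! = -1/6  (running 1/3)
⟨..|..⟩ = √(3/2)·(1/3) = +0.408248

+0.408248  (= +√(1/6))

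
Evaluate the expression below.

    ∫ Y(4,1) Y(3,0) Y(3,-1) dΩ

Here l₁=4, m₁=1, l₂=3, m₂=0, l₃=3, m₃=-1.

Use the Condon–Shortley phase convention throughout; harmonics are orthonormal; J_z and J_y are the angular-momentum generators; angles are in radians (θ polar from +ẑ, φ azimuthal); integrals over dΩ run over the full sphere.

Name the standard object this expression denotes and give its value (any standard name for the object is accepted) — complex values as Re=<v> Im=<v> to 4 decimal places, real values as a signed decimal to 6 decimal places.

Gaunt coefficient, -0.099323

This is a Gaunt coefficient — the integral of a triple product of spherical harmonics over the sphere.
Rules hold: Σm=0, L=10 even, 1≤3≤7.
N = 9·7·7 = 441
Δ = 4!·4!·2!/11! = 1/34650
Racah Σ t=1..3: t=1:−1/72 t=2:+1/16 t=3:−1/72 = 5/144
⇒ 3j(4 3 3; 0 0 0)² = 2/77, sgn -1
Racah Σ t=1..3: t=1:−1/48 t=2:+1/24 t=3:−1/288 = 5/288
⇒ 3j(4 3 3; 1 0 -1)² = 5/462, sgn +1
4πI² = N·(3j₀)²·(3jₘ)² = 15/121
I = -1·√(0.123967/4π) = -0.09932258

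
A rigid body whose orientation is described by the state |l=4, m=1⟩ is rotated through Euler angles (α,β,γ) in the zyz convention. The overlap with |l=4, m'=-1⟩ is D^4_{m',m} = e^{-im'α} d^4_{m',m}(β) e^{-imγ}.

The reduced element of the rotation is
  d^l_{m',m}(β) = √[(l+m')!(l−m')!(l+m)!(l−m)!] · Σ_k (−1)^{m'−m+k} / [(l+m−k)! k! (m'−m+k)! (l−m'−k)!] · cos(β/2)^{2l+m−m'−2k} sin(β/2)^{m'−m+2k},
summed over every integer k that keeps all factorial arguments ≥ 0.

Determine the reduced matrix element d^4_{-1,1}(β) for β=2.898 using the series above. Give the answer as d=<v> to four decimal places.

d^4_{-1,1}(β=2.8980) via the finite sum:
With c≡cos(β/2)=0.121495 and s≡sin(β/2)=0.992592, N=[6·120·120·6]^{1/2}=720.000000
Admissible k: 2..5 (factorial args all ≥0)
  k=2: (−1)^0·720.0000/(72)·0.1215^6·0.9926^2 = +0.000032
  k=3: (−1)^1·720.0000/(24)·0.1215^4·0.9926^4 = -0.006345
  k=4: (−1)^2·720.0000/(48)·0.1215^2·0.9926^6 = +0.211756
  k=5: (−1)^3·720.0000/(720)·0.1215^0·0.9926^8 = -0.942250
d^4_{-1,1}(2.8980) = +0.000032 -0.006345 +0.211756 -0.942250 = -0.736807

d=-0.7368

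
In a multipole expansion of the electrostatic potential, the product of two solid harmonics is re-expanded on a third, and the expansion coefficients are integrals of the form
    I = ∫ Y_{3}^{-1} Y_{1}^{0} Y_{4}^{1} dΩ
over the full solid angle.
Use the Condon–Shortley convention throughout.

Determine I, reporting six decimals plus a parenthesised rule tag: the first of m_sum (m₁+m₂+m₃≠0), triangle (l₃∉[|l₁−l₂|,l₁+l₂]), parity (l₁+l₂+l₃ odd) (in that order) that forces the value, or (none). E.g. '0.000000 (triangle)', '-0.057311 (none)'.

m-sum 0 ✓  L=8 even ✓  2≤4≤4 ✓
Π(2lᵢ+1) = 7×3×9 = 189
triangle coeff Δ(3,1,4) = 1/252
Σ_t [0,0]: t=0:+1/36 = 1/36
(3j)²=4/63 [(3 1 4; 0 0 0)], sign=+1
Σ_t [0,0]: t=0:+1/48 = 1/48
(3j)²=5/84 [(3 1 4; -1 0 1)], sign=-1
⇒ 4πI² = 5/7
I = (-1)√(5/7/(4π)) = -0.23841361
No selection rule forces the value: the integral is nonzero (none).

-0.238414 (none)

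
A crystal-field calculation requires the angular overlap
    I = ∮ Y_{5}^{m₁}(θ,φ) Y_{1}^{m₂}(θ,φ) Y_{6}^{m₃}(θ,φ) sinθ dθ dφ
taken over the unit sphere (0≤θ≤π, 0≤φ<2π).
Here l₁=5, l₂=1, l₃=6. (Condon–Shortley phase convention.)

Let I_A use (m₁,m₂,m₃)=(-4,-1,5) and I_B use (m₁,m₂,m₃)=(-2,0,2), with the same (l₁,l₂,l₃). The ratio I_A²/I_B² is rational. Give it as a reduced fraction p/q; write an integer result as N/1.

55/32

l's match ⇒ only the (l;m) 3-j factors differ between A and B.
A: triangle coeff Δ(5,1,6) = 1/858; Σ_t [0,0]: t=0:+1/725760 = 1/725760; (3j)²=5/78 [(5 1 6; -4 -1 5)], sign=-1
B: triangle coeff Δ(5,1,6) = 1/858; Σ_t [0,0]: t=0:+1/30240 = 1/30240; (3j)²=16/429 [(5 1 6; -2 0 2)], sign=+1
I_A²/I_B² = (5/78)/(16/429) = 55/32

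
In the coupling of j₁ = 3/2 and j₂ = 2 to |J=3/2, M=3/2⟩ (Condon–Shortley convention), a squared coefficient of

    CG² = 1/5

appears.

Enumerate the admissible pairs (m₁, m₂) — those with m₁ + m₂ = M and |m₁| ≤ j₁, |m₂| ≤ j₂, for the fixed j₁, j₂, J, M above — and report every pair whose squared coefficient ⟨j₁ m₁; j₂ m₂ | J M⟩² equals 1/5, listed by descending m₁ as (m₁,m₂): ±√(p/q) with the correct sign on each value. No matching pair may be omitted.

Admissible pairs with m₁+m₂ = M = 3/2: (-1/2,2), (1/2,1), (3/2,0)
  (m₁,m₂)=(3/2,0): CG² = 1/5, CG = +√(1/5)   ← matches the target
  (m₁,m₂)=(1/2,1): CG² = 2/5, CG = −√(2/5)
  (m₁,m₂)=(-1/2,2): CG² = 2/5, CG = +√(2/5)
Pairs with CG² = 1/5: (3/2,0): +√(1/5)

(3/2,0): +√(1/5)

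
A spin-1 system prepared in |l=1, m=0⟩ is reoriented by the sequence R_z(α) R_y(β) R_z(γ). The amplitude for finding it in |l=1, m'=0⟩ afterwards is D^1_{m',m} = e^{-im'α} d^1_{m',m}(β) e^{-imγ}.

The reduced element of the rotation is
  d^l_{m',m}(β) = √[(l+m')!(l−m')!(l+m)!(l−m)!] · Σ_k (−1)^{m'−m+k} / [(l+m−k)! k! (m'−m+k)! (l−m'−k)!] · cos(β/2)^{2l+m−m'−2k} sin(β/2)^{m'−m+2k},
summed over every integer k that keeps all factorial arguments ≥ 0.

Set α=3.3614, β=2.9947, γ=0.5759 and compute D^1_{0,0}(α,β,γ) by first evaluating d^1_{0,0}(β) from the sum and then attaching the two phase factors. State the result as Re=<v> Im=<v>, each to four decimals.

Re=-0.9892 Im=0.0000

First d^1_{0,0}(β=2.9947), then the phase factors e^{-i(0)α} and e^{-i(0)γ}:
With c≡cos(β/2)=0.073380 and s≡sin(β/2)=0.997304, N=[1·1·1·1]^{1/2}=1.000000
Admissible k: 0..1 (factorial args all ≥0)
  k=0: (−1)^0·1.0000/(1)·0.0734^2·0.9973^0 = +0.005385
  k=1: (−1)^1·1.0000/(1)·0.0734^0·0.9973^2 = -0.994615
d^1_{0,0}(2.9947) = +0.005385 -0.994615 = -0.989231
D = (+1.000000+0.000000i)·(-0.989231)·(+1.000000+0.000000i) = -0.989231+0.000000i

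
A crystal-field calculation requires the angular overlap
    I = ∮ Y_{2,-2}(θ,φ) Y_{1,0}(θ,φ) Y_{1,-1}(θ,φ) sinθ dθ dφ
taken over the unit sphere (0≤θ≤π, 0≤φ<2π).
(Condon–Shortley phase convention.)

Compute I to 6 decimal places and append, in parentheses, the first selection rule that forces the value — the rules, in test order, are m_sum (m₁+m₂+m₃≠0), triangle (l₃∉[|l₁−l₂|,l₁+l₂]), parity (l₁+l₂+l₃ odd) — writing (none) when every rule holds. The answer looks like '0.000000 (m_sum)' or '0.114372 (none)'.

Σmᵢ = -3 ≠ 0, so the φ-integral vanishes; I = 0

0.000000 (m_sum)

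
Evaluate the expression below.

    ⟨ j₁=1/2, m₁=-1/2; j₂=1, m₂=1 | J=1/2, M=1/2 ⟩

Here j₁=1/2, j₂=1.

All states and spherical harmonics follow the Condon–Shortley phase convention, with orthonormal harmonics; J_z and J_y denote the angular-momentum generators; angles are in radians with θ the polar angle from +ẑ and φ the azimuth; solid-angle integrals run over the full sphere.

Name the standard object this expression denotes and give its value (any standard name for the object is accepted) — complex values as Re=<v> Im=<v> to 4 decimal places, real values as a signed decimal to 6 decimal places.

Clebsch–Gordan coefficient, −√(2/3) ≈ -0.816497

This is a Clebsch–Gordan (vector-coupling) coefficient.
√[2·1!0!1!/3! · 0!1!2!0!1!0!] = √(2/3)
  +(−1)^1/∏(1,0,0,1,0,0)! = -1  (running -1)
⟨..|..⟩ = √(2/3)·(-1) = -0.816497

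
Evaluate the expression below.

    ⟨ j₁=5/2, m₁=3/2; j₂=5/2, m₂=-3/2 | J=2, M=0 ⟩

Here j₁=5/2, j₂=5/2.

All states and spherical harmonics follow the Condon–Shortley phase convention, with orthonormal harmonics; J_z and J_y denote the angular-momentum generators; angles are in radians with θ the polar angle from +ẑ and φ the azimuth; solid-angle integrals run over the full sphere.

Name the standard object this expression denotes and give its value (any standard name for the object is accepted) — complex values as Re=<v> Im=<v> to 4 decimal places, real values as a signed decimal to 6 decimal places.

Clebsch–Gordan coefficient, +√(1/84) ≈ +0.109109

This is a Clebsch–Gordan (vector-coupling) coefficient.
triangle: 3!×2!×2!/8! = 24/40320
(j±m)!: 4!×1!×1!×4!×2!×2! = 2304
prefactor² = (2J+1)×Δ×N² = 48/7
  k=0: +1/(0!×3!×1!×1!×1!×1!) = 1/6
  k=1: −1/(1!×2!×0!×0!×2!×2!) = -1/8
Σ = 1/24  ⇒  CG² = 48/7×(1/24)² = 1/84
CG = +√(1/84) = +0.109109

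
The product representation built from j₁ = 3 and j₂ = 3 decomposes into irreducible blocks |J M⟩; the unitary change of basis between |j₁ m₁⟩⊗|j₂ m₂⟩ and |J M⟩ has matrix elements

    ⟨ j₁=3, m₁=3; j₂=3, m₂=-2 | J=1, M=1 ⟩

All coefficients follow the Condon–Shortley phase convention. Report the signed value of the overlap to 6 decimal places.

+0.327327  (= +√(3/28))

triangle: 5!×1!×1!/8! = 120/40320
(j±m)!: 6!×0!×1!×5!×2!×0! = 172800
prefactor² = (2J+1)×Δ×N² = 10800/7
  k=0: +1/(0!×5!×0!×1!×1!×0!) = 1/120
Σ = 1/120  ⇒  CG² = 10800/7×(1/120)² = 3/28
CG = +√(3/28) = +0.327327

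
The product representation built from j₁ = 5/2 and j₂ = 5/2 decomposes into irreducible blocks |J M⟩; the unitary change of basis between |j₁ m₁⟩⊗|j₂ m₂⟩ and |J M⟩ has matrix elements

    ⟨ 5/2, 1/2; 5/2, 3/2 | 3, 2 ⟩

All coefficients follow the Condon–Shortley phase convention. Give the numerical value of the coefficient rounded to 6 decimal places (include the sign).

−√(1/12) ≈ -0.288675

j₁+j₂−J=2  J+j₁−j₂=3  J−j₁+j₂=3  j₁+j₂+J+1=9
(j₁±m₁, j₂±m₂, J±M) = (3,2,4,1,5,1)
P² = 48
sum k=1..2:
  [1] −1/12 = -1/12
  [2] +1/24 = 1/24
S = -1/24
C² = P²·S² = 1/12 ; C = -0.288675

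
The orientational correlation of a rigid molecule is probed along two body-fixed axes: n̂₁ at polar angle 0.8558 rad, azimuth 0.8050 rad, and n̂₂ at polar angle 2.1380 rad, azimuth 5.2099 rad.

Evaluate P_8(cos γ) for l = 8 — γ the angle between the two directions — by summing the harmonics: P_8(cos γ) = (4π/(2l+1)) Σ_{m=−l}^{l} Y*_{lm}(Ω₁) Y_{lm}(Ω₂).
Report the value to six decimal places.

Addition theorem: P_8(cos γ) = (4π/17) Σ_m Y*_{lm}(Ω₁) Y_{lm}(Ω₂), m = −8…8:
  m=-8: Y*=(0.053805, 0.008507)  Y=(-0.088231, 0.098136)  product (-0.005582, 0.004530)
  m=-7: Y*=(0.150816, -0.114220)  Y=(-0.112453, -0.316907)  product (-0.053157, -0.034950)
  m=-6: Y*=(0.044599, -0.377453)  Y=(0.445646, 0.070331)  product (0.046422, -0.165074)
  m=-5: Y*=(-0.286270, -0.348703)  Y=(-0.150864, 0.196797)  product (0.111811, -0.003730)
  m=-4: Y*=(-0.201015, -0.015793)  Y=(0.075882, 0.170265)  product (-0.012564, -0.035424)
  m=-3: Y*=(0.178784, -0.158903)  Y=(-0.352408, -0.027637)  product (-0.067396, 0.051058)
  m=-2: Y*=(0.013547, -0.345368)  Y=(-0.006221, 0.009583)  product (0.003225, 0.002278)
  m=-1: Y*=(0.061538, 0.063999)  Y=(-0.165469, -0.304689)  product (0.009317, -0.029340)
  m=+0: Y*=(0.358969, -0.000000)  Y=(0.040795, 0.000000)  product (0.014644, 0.000000)
  m=+1: Y*=(-0.061538, 0.063999)  Y=(0.165469, -0.304689)  product (0.009317, 0.029340)
  m=+2: Y*=(0.013547, 0.345368)  Y=(-0.006221, -0.009583)  product (0.003225, -0.002278)
  m=+3: Y*=(-0.178784, -0.158903)  Y=(0.352408, -0.027637)  product (-0.067396, -0.051058)
  m=+4: Y*=(-0.201015, 0.015793)  Y=(0.075882, -0.170265)  product (-0.012564, 0.035424)
  m=+5: Y*=(0.286270, -0.348703)  Y=(0.150864, 0.196797)  product (0.111811, 0.003730)
  m=+6: Y*=(0.044599, 0.377453)  Y=(0.445646, -0.070331)  product (0.046422, 0.165074)
  m=+7: Y*=(-0.150816, -0.114220)  Y=(0.112453, -0.316907)  product (-0.053157, 0.034950)
  m=+8: Y*=(0.053805, -0.008507)  Y=(-0.088231, -0.098136)  product (-0.005582, -0.004530)
Σ over m = (0.078796, -0.000000); ×(4π/17) → (0.058246, -0.000000). Real part: 0.058246

0.058246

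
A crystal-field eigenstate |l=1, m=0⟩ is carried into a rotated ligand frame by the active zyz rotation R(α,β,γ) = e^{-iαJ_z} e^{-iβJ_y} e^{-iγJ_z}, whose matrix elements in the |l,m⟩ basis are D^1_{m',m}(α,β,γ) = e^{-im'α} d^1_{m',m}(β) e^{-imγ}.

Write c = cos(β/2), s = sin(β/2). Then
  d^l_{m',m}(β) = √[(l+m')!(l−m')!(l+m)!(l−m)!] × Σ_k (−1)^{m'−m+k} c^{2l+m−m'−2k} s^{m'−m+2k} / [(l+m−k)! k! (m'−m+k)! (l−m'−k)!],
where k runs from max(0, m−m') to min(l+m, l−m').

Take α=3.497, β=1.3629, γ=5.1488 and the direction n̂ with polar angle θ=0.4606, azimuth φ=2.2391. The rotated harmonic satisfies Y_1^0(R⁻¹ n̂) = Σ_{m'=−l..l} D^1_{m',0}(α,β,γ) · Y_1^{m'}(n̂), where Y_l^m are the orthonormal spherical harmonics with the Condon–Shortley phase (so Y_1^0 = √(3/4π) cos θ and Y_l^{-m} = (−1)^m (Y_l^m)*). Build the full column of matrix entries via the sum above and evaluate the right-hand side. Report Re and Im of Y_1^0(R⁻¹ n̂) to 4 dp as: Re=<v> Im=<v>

Need the full column D^1_{m',0} for m'=−1..1 at α=3.4970, β=1.3629, γ=5.1488.
cos(β/2)=0.776660, sin(β/2)=0.629920
d^1_{-1,0}: single k=1 term ⇒ +0.691881;  D = -0.648642-0.240755i
d^1_{0,0}: k∈[0..1] ⇒ +0.603201 -0.396799 = +0.206402;  D = +0.206402+0.000000i
d^1_{1,0}: single k=0 term ⇒ -0.691881;  D = +0.648642-0.240755i
Y_1^{m'}(θ=0.4606,φ=2.2391) and Σ D·Y over m':
  (-0.6486-0.2408i)·(-0.0952-0.1205i)  (+0.2064+0.0000i)·(+0.4377+0.0000i)  (+0.6486-0.2408i)·(+0.0952-0.1205i)
Y_1^0(R⁻¹ n̂) = +0.155750+0.000000i

Re=0.1557 Im=0.0000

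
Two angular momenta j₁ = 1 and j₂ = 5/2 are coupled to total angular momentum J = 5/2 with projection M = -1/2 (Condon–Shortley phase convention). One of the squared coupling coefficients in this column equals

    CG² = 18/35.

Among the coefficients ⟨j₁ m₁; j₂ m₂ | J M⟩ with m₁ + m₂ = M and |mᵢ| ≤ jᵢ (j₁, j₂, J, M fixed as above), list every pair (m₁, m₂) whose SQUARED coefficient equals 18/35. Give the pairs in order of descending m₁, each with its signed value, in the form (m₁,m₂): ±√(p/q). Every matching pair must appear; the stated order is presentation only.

Admissible pairs with m₁+m₂ = M = -1/2: (-1,1/2), (0,-1/2), (1,-3/2)
  (m₁,m₂)=(1,-3/2): CG² = 16/35, CG = +√(16/35)
  (m₁,m₂)=(0,-1/2): CG² = 1/35, CG = +√(1/35)
  (m₁,m₂)=(-1,1/2): CG² = 18/35, CG = −√(18/35)   ← matches the target
Pairs with CG² = 18/35: (-1,1/2): −√(18/35)

(-1,1/2): −√(18/35)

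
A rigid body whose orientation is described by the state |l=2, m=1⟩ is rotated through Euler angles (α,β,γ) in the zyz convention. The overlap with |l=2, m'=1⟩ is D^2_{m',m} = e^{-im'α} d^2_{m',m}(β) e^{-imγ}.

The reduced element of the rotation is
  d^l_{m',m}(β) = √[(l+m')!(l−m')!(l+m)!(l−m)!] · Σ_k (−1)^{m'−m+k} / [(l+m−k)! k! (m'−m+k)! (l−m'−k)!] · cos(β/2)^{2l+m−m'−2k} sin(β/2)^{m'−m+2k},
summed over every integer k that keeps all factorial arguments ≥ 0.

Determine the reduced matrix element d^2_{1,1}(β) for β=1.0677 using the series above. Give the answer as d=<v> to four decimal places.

d=-0.0265

d^2_{1,1}(β=1.0677) via the finite sum:
Half-angle: c=0.860854, s=0.508851. N=√(6·1·6·1)=6.000000
Admissible k: 0..1 (factorial args all ≥0)
  k=0: (−1)^0·6.0000/(6)·0.8609^4·0.5089^0 = +0.549185
  k=1: (−1)^1·6.0000/(2)·0.8609^2·0.5089^2 = -0.575655
d^2_{1,1}(1.0677) = +0.549185 -0.575655 = -0.026470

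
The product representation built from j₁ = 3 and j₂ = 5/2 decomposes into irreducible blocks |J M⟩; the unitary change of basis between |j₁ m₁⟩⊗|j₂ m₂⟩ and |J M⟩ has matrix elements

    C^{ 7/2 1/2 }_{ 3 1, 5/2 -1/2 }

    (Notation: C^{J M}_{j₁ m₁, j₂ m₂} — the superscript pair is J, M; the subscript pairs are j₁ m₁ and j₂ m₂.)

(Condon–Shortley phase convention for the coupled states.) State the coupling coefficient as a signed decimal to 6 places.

j₁+j₂−J=2  J+j₁−j₂=4  J−j₁+j₂=3  j₁+j₂+J+1=10
(j₁±m₁, j₂±m₂, J±M) = (4,2,2,3,4,3)
P² = 9216/175
sum k=0..2:
  [0] +1/16 = 1/16
  [1] −1/12 = -1/12
  [2] +1/288 = 1/288
S = -5/288
C² = P²·S² = 1/63 ; C = -0.125988

-0.125988  (= −√(1/63))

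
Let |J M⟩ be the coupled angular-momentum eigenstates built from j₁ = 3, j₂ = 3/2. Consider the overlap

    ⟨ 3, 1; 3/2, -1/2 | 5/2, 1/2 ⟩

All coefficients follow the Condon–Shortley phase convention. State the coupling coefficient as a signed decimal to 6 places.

−√(1/70) ≈ -0.119523

j₁+j₂−J=2  J+j₁−j₂=4  J−j₁+j₂=1  j₁+j₂+J+1=8
(j₁±m₁, j₂±m₂, J±M) = (4,2,1,2,3,2)
P² = 288/35
sum k=0..1:
  [0] +1/8 = 1/8
  [1] −1/6 = -1/6
S = -1/24
C² = P²·S² = 1/70 ; C = -0.119523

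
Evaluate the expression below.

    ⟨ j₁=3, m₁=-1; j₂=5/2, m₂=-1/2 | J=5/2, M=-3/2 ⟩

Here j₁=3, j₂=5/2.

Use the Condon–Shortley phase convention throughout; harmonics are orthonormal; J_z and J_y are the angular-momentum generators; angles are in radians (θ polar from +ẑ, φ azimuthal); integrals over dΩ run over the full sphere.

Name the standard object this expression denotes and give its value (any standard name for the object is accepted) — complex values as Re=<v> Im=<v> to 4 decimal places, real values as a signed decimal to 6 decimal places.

Clebsch–Gordan coefficient, +√(1/35) ≈ +0.169031

This is a Clebsch–Gordan (vector-coupling) coefficient.
√[6·3!3!2!/9! · 2!4!2!3!1!4!] = √(576/35)
  +(−1)^1/∏(1,2,3,1,0,1)! = -1/12  (running -1/12)
  +(−1)^2/∏(2,1,2,0,1,2)! = 1/8  (running 1/24)
⟨..|..⟩ = √(576/35)·(1/24) = +0.169031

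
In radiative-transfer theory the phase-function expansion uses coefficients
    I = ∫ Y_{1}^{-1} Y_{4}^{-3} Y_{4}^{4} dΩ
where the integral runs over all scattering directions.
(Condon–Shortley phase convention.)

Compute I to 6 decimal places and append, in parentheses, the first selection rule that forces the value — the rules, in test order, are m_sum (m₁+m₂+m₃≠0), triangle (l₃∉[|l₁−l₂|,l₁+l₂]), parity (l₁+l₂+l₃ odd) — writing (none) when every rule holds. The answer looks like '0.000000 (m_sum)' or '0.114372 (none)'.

0.000000 (parity)

L=9 odd ⇒ parity kills the (l;000) factor ⇒ I = 0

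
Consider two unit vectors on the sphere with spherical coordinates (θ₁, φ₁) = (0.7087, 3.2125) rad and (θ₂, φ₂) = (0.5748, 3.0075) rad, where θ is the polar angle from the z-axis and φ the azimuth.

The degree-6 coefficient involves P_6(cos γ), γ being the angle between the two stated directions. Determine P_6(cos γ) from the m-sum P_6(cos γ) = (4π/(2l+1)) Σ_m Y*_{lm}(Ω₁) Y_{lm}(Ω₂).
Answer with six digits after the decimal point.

0.683631

Term-by-term m-sum for l=6 (normalisation 4π/13 = 0.966644):
  term(m=-6) = +0.000153+0.000432i   from Y*(Ω₁)=+0.033446+0.015155i, Y(Ω₂)=+0.008650+0.008988i
  term(m=-5) = +0.005138+0.008460i   from Y*(Ω₁)=-0.139150-0.051510i, Y(Ω₂)=-0.052270-0.041451i
  term(m=-4) = +0.049065+0.052583i   from Y*(Ω₁)=+0.328233+0.095676i, Y(Ω₂)=+0.180815+0.107496i
  term(m=-3) = +0.155192+0.109625i   from Y*(Ω₁)=-0.445178-0.096154i, Y(Ω₂)=-0.383884-0.163336i
  term(m=-2) = +0.090857+0.039489i   from Y*(Ω₁)=+0.216968+0.030977i, Y(Ω₂)=+0.435860+0.119777i
  term(m=-1) = -0.012060-0.002508i   from Y*(Ω₁)=+0.269701+0.019156i, Y(Ω₂)=-0.045149-0.006091i
  term(m=+0) = +0.130532+0.000000i   from Y*(Ω₁)=-0.311220-0.000000i, Y(Ω₂)=-0.419420+0.000000i
  term(m=+1) = -0.012060+0.002508i   from Y*(Ω₁)=-0.269701+0.019156i, Y(Ω₂)=+0.045149-0.006091i
  term(m=+2) = +0.090857-0.039489i   from Y*(Ω₁)=+0.216968-0.030977i, Y(Ω₂)=+0.435860-0.119777i
  term(m=+3) = +0.155192-0.109625i   from Y*(Ω₁)=+0.445178-0.096154i, Y(Ω₂)=+0.383884-0.163336i
  term(m=+4) = +0.049065-0.052583i   from Y*(Ω₁)=+0.328233-0.095676i, Y(Ω₂)=+0.180815-0.107496i
  term(m=+5) = +0.005138-0.008460i   from Y*(Ω₁)=+0.139150-0.051510i, Y(Ω₂)=+0.052270-0.041451i
  term(m=+6) = +0.000153-0.000432i   from Y*(Ω₁)=+0.033446-0.015155i, Y(Ω₂)=+0.008650-0.008988i
Total Σ_m = +0.707221-0.000000i. Multiply by 0.966644: +0.683631-0.000000i. P_6(cos γ) = 0.683631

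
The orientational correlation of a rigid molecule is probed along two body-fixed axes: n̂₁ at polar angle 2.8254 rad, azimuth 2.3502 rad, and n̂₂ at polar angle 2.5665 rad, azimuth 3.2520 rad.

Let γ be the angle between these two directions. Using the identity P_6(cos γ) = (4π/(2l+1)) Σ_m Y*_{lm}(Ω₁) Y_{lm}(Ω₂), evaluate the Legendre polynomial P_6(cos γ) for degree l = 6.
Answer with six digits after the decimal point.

Term-by-term m-sum for l=6 (normalisation 4π/13 = 0.966644):
  term(m=-6) = 0.00000 + 0.00000j   from Y*(Ω₁)=0.00002 + 0.00044j, Y(Ω₂)=0.00986 - 0.00769j
  term(m=-5) = -0.00006 + 0.00030j   from Y*(Ω₁)=-0.00317 + 0.00337j, Y(Ω₂)=0.05692 - 0.03506j
  term(m=-4) = -0.00561 + 0.00282j   from Y*(Ω₁)=-0.02980 + 0.00071j, Y(Ω₂)=0.19043 - 0.09003j
  term(m=-3) = -0.04885 - 0.02277j   from Y*(Ω₁)=-0.09292 - 0.08964j, Y(Ω₂)=0.39473 - 0.13574j
  term(m=-2) = -0.03829 - 0.16149j   from Y*(Ω₁)=-0.00440 - 0.36740j, Y(Ω₂)=0.44073 - 0.09893j
  term(m=-1) = 0.01631 - 0.02063j   from Y*(Ω₁)=0.41313 - 0.41811j, Y(Ω₂)=0.04447 - 0.00493j
  term(m=+0) = -0.08217 + 0.00000j   from Y*(Ω₁)=0.19587 + 0.00000j, Y(Ω₂)=-0.41951 + 0.00000j
  term(m=+1) = 0.01631 + 0.02063j   from Y*(Ω₁)=-0.41313 - 0.41811j, Y(Ω₂)=-0.04447 - 0.00493j
  term(m=+2) = -0.03829 + 0.16149j   from Y*(Ω₁)=-0.00440 + 0.36740j, Y(Ω₂)=0.44073 + 0.09893j
  term(m=+3) = -0.04885 + 0.02277j   from Y*(Ω₁)=0.09292 - 0.08964j, Y(Ω₂)=-0.39473 - 0.13574j
  term(m=+4) = -0.00561 - 0.00282j   from Y*(Ω₁)=-0.02980 - 0.00071j, Y(Ω₂)=0.19043 + 0.09003j
  term(m=+5) = -0.00006 - 0.00030j   from Y*(Ω₁)=0.00317 + 0.00337j, Y(Ω₂)=-0.05692 - 0.03506j
  term(m=+6) = 0.00000 - 0.00000j   from Y*(Ω₁)=0.00002 - 0.00044j, Y(Ω₂)=0.00986 + 0.00769j
Σ over m = -0.23516 - 0.00000j; ×(4π/13) → -0.22731 - 0.00000j. Real part: -0.227313

-0.227313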